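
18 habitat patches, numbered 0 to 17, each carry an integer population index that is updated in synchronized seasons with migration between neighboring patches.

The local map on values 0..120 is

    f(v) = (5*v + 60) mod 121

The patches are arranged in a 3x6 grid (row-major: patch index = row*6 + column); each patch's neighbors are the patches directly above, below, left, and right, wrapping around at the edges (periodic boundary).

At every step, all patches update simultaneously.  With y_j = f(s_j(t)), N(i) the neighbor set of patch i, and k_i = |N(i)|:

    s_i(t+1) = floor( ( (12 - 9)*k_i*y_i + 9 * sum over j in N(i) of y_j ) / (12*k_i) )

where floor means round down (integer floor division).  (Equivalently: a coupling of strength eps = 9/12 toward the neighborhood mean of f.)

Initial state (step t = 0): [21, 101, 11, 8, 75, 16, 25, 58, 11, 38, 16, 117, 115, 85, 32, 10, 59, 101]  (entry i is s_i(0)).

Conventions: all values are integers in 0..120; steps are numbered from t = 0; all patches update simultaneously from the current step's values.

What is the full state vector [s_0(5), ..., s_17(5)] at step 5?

Answer: [53, 69, 74, 57, 52, 75, 45, 51, 64, 29, 42, 63, 28, 60, 49, 42, 33, 61]

Derivation:
t=0: [21, 101, 11, 8, 75, 16, 25, 58, 11, 38, 16, 117, 115, 85, 32, 10, 59, 101]
t=1: [47, 70, 102, 82, 65, 49, 57, 75, 90, 66, 48, 44, 43, 59, 88, 87, 81, 58]
t=2: [59, 72, 58, 54, 67, 57, 62, 72, 44, 44, 49, 71, 78, 59, 48, 50, 62, 71]
t=3: [75, 87, 72, 68, 56, 72, 59, 54, 58, 57, 39, 55, 75, 76, 75, 52, 42, 59]
t=4: [65, 57, 57, 72, 49, 84, 89, 79, 87, 70, 63, 78, 88, 64, 78, 64, 63, 75]
t=5: [53, 69, 74, 57, 52, 75, 45, 51, 64, 29, 42, 63, 28, 60, 49, 42, 33, 61]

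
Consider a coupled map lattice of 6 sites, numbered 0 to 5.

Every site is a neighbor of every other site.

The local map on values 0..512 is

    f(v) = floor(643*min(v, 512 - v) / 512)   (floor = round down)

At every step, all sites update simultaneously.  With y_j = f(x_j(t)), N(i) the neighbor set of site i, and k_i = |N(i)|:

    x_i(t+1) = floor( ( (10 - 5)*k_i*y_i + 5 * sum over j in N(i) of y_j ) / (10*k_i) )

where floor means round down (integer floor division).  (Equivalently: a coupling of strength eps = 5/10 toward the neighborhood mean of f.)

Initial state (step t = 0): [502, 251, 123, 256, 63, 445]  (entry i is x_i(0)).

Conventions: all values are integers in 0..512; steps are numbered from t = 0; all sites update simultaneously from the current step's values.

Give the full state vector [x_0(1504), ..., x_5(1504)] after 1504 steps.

Answer: [305, 305, 305, 305, 305, 305]
Key observation: The state at step 8, [305, 305, 305, 305, 305, 305], reappears at step 16: the system is in a cycle of period 8 from step 8 on.  Therefore the state at step 1504 equals the state at step 8 + ((1504 - 8) mod 8) = 8, which is [305, 305, 305, 305, 305, 305].

Derivation:
t=0: [502, 251, 123, 256, 63, 445]
t=1: [101, 222, 158, 224, 128, 130]
t=2: [171, 231, 199, 233, 184, 185]
t=3: [236, 266, 250, 267, 243, 243]
t=4: [301, 306, 308, 306, 305, 305]
t=5: [261, 258, 257, 258, 259, 259]
t=6: [316, 317, 318, 317, 317, 317]
t=7: [244, 244, 243, 244, 244, 244]
t=8: [305, 305, 305, 305, 305, 305]
t=9: [259, 259, 259, 259, 259, 259]
t=10: [317, 317, 317, 317, 317, 317]
t=11: [244, 244, 244, 244, 244, 244]
t=12: [306, 306, 306, 306, 306, 306]
t=13: [258, 258, 258, 258, 258, 258]
t=14: [318, 318, 318, 318, 318, 318]
t=15: [243, 243, 243, 243, 243, 243]
t=16: [305, 305, 305, 305, 305, 305]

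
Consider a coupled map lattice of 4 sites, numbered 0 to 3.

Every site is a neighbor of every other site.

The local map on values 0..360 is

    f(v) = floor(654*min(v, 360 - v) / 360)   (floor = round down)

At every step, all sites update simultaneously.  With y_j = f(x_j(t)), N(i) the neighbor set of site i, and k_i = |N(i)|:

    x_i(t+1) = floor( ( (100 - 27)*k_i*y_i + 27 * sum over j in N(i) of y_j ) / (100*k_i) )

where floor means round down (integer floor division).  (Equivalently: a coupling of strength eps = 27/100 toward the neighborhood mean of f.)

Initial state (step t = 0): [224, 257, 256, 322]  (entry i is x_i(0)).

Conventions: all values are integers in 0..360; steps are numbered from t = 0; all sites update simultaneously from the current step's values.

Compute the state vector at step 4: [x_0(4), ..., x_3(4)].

Answer: [288, 228, 228, 255]

Derivation:
t=0: [224, 257, 256, 322]
t=1: [220, 181, 182, 106]
t=2: [261, 306, 305, 221]
t=3: [171, 119, 119, 217]
t=4: [288, 228, 228, 255]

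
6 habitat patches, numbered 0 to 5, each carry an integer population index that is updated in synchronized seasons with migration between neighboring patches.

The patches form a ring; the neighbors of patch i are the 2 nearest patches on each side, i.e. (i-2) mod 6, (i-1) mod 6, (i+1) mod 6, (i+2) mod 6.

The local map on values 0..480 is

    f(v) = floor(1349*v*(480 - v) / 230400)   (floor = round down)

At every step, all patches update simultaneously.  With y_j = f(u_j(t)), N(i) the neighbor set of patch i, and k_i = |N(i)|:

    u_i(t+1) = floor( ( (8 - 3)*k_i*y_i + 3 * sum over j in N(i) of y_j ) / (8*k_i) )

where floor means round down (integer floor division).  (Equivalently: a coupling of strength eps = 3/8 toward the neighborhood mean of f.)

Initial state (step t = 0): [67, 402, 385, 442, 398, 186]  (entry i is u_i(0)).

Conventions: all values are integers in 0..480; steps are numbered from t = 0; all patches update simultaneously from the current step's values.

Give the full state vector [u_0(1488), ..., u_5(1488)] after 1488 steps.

Answer: [310, 310, 310, 310, 310, 310]
Key observation: The state at step 10, [310, 310, 310, 310, 310, 310], reappears at step 12: the system is in a cycle of period 2 from step 10 on.  Therefore the state at step 1488 equals the state at step 10 + ((1488 - 10) mod 2) = 10, which is [310, 310, 310, 310, 310, 310].

Derivation:
t=0: [67, 402, 385, 442, 398, 186]
t=1: [186, 188, 193, 146, 193, 259]
t=2: [322, 319, 319, 300, 321, 326]
t=3: [297, 300, 301, 309, 299, 296]
t=4: [317, 315, 314, 311, 315, 316]
t=5: [302, 304, 304, 305, 304, 303]
t=6: [313, 313, 313, 312, 313, 313]
t=7: [306, 306, 306, 306, 306, 306]
t=8: [311, 311, 311, 311, 311, 311]
t=9: [307, 307, 307, 307, 307, 307]
t=10: [310, 310, 310, 310, 310, 310]
t=11: [308, 308, 308, 308, 308, 308]
t=12: [310, 310, 310, 310, 310, 310]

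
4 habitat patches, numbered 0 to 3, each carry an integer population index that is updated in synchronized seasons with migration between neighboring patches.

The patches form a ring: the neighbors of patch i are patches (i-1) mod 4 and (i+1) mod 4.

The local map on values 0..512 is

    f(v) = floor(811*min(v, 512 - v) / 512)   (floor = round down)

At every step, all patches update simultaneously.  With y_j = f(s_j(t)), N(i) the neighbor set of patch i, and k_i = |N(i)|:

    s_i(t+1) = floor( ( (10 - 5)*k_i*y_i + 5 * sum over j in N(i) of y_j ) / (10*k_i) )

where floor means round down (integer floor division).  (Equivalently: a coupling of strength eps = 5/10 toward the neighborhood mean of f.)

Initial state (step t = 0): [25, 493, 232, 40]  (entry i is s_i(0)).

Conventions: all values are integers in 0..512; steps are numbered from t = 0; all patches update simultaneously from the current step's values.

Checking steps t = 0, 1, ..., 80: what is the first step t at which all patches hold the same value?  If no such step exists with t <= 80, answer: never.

Simulating step by step:
t=0: [25, 493, 232, 40]  (not all equal)
t=1: [42, 116, 206, 133]  (not all equal)
t=2: [131, 189, 261, 203]  (not all equal)
t=3: [258, 300, 353, 311]  (not all equal)
t=4: [364, 330, 288, 322]  (not all equal)
t=5: [264, 291, 324, 297]  (not all equal)
t=6: [368, 347, 321, 342]  (not all equal)
t=7: [246, 263, 283, 267]  (not all equal)
t=8: [390, 384, 376, 381]  (not all equal)
t=9: [198, 203, 209, 205]  (not all equal)
t=10: [317, 321, 326, 323]  (not all equal)
t=11: [304, 301, 297, 300]  (not all equal)
t=12: [331, 334, 337, 334]  (not all equal)
t=13: [283, 281, 279, 281]  (not all equal)
t=14: [363, 365, 367, 365]  (not all equal)
t=15: [234, 232, 230, 232]  (not all equal)
t=16: [368, 367, 365, 367]  (not all equal)
t=17: [228, 229, 230, 229]  (not all equal)
t=18: [361, 362, 363, 362]  (not all equal)
t=19: [238, 237, 236, 237]  (not all equal)
t=20: [375, 374, 374, 374]  (not all equal)
t=21: [217, 217, 218, 217]  (not all equal)
t=22: [343, 343, 344, 343]  (not all equal)
t=23: [267, 266, 266, 266]  (not all equal)
t=24: [388, 388, 389, 388]  (not all equal)
t=25: [196, 195, 195, 195]  (not all equal)
t=26: [309, 308, 308, 308]  (not all equal)
t=27: [322, 322, 323, 322]  (not all equal)
t=28: [300, 299, 299, 299]  (not all equal)
t=29: [336, 336, 337, 336]  (not all equal)
t=30: [278, 277, 277, 277]  (not all equal)
t=31: [371, 371, 372, 371]  (not all equal)
t=32: [223, 222, 222, 222]  (not all equal)
t=33: [352, 351, 351, 351]  (not all equal)
t=34: [254, 254, 255, 254]  (not all equal)
t=35: [402, 402, 402, 402]  (all equal)

Answer: 35
Key observation: Synchronization is absorbing here: once all patches are equal they stay equal, and step 35 is the first all-equal step.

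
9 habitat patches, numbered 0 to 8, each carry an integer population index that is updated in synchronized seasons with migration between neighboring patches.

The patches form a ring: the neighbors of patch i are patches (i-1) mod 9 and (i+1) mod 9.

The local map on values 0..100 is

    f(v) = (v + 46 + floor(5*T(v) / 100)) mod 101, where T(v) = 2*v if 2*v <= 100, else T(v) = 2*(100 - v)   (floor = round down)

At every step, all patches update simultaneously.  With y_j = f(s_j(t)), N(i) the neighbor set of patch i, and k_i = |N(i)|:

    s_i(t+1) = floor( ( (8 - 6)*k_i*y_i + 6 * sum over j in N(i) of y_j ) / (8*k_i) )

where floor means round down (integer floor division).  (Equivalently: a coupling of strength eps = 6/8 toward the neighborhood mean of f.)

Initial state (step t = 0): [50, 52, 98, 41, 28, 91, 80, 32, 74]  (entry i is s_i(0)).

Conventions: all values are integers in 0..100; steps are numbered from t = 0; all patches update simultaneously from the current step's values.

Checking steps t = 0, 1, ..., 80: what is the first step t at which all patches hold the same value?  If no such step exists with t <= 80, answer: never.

Simulating step by step:
t=0: [50, 52, 98, 41, 28, 91, 80, 32, 74]  (not all equal)
t=1: [8, 16, 45, 67, 66, 47, 50, 38, 35]  (not all equal)
t=2: [68, 71, 53, 44, 45, 29, 69, 53, 73]  (not all equal)
t=3: [18, 11, 42, 59, 87, 61, 33, 14, 11]  (not all equal)
t=4: [59, 73, 47, 48, 14, 45, 46, 67, 61]  (not all equal)
t=5: [12, 44, 68, 83, 87, 82, 65, 43, 10]  (not all equal)
t=6: [71, 51, 50, 25, 29, 24, 48, 49, 71]  (not all equal)
t=7: [11, 6, 27, 47, 73, 83, 88, 68, 48]  (not all equal)
t=8: [70, 62, 74, 59, 52, 27, 25, 53, 52]  (not all equal)
t=9: [8, 17, 12, 10, 31, 46, 47, 28, 7]  (not all equal)
t=10: [57, 58, 60, 66, 77, 90, 88, 75, 62]  (not all equal)
t=11: [7, 7, 10, 15, 24, 30, 30, 22, 13]  (not all equal)
t=12: [55, 54, 57, 63, 70, 76, 75, 69, 61]  (not all equal)
t=13: [5, 4, 6, 11, 17, 20, 20, 15, 10]  (not all equal)
t=14: [52, 51, 53, 58, 63, 66, 65, 62, 56]  (not all equal)
t=15: [2, 1, 3, 6, 10, 12, 12, 9, 5]  (not all equal)
t=16: [48, 48, 49, 52, 55, 58, 57, 55, 51]  (not all equal)
t=17: [61, 98, 61, 38, 4, 5, 5, 3, 38]  (not all equal)
t=18: [51, 17, 51, 43, 64, 50, 50, 64, 43]  (not all equal)
t=19: [58, 16, 58, 27, 37, 4, 4, 37, 27]  (not all equal)
t=20: [53, 21, 53, 53, 68, 63, 63, 68, 53]  (not all equal)
t=21: [27, 18, 27, 7, 8, 12, 12, 8, 7]  (not all equal)
t=22: [63, 72, 63, 61, 55, 57, 57, 55, 61]  (not all equal)
t=23: [13, 13, 13, 7, 6, 5, 5, 6, 7]  (not all equal)
t=24: [57, 60, 57, 55, 52, 51, 51, 52, 55]  (not all equal)
t=25: [6, 6, 6, 3, 1, 0, 0, 1, 3]  (not all equal)
t=26: [50, 52, 50, 49, 47, 46, 46, 47, 49]  (not all equal)
t=27: [37, 0, 37, 61, 97, 96, 96, 97, 61]  (not all equal)
t=28: [42, 76, 42, 50, 29, 41, 41, 29, 50]  (not all equal)
t=29: [31, 74, 31, 63, 53, 85, 85, 53, 63]  (not all equal)
t=30: [32, 65, 32, 33, 16, 20, 20, 16, 33]  (not all equal)
t=31: [55, 64, 55, 74, 72, 66, 66, 72, 74]  (not all equal)
t=32: [13, 6, 13, 13, 17, 15, 15, 17, 13]  (not all equal)
t=33: [57, 58, 57, 61, 61, 62, 62, 61, 61]  (not all equal)
t=34: [7, 6, 7, 7, 9, 9, 9, 9, 7]  (not all equal)
t=35: [52, 52, 52, 53, 54, 55, 55, 54, 53]  (not all equal)
t=36: [1, 1, 1, 2, 3, 3, 3, 3, 2]  (not all equal)
t=37: [47, 47, 47, 48, 48, 49, 49, 48, 48]  (not all equal)
t=38: [97, 97, 97, 97, 98, 98, 98, 98, 97]  (not all equal)
t=39: [42, 42, 42, 42, 42, 43, 43, 42, 42]  (not all equal)
t=40: [92, 92, 92, 92, 92, 92, 92, 92, 92]  (all equal)

Answer: 40
Key observation: Synchronization is absorbing here: once all patches are equal they stay equal, and step 40 is the first all-equal step.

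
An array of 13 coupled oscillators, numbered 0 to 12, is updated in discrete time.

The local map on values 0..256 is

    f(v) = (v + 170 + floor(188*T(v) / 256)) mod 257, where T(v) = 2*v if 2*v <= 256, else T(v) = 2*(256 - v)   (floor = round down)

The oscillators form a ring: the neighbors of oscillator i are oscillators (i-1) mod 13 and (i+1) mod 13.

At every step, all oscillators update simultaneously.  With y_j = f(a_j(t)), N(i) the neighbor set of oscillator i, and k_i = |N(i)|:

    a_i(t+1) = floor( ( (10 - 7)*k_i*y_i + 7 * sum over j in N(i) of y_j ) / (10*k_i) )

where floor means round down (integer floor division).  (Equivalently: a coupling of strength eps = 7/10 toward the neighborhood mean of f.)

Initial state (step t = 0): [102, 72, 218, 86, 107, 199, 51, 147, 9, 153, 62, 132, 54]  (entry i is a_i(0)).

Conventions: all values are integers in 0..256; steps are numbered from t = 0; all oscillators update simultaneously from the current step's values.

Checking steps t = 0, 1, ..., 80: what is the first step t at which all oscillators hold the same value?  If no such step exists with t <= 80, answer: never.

Answer: never
Key observation: The state at step 7 reappears at step 9 — the system is in a cycle of period 2 from step 7 on.  No step 0..9 is synchronized, and the cycle repeats forever, so no step up to 80 (or ever) has all oscillators equal.

Derivation:
t=0: [102, 72, 218, 86, 107, 199, 51, 147, 9, 153, 62, 132, 54]  (not all equal)
t=1: [96, 149, 131, 164, 165, 133, 156, 146, 210, 155, 175, 107, 150]  (not all equal)
t=2: [197, 197, 218, 216, 216, 216, 220, 207, 209, 203, 199, 201, 179]  (not all equal)
t=3: [199, 192, 189, 186, 187, 186, 187, 188, 191, 193, 193, 198, 198]  (not all equal)
t=4: [196, 197, 200, 200, 201, 201, 200, 200, 199, 198, 197, 196, 195]  (not all equal)
t=5: [196, 196, 195, 194, 194, 194, 194, 195, 195, 195, 196, 196, 197]  (not all equal)
t=6: [196, 197, 197, 197, 198, 198, 197, 197, 197, 197, 197, 196, 196]  (not all equal)
t=7: [196, 196, 196, 196, 196, 196, 196, 196, 196, 196, 196, 196, 197]  (not all equal)
t=8: [196, 197, 197, 197, 197, 197, 197, 197, 197, 197, 197, 196, 196]  (not all equal)
t=9: [196, 196, 196, 196, 196, 196, 196, 196, 196, 196, 196, 196, 197]  (not all equal)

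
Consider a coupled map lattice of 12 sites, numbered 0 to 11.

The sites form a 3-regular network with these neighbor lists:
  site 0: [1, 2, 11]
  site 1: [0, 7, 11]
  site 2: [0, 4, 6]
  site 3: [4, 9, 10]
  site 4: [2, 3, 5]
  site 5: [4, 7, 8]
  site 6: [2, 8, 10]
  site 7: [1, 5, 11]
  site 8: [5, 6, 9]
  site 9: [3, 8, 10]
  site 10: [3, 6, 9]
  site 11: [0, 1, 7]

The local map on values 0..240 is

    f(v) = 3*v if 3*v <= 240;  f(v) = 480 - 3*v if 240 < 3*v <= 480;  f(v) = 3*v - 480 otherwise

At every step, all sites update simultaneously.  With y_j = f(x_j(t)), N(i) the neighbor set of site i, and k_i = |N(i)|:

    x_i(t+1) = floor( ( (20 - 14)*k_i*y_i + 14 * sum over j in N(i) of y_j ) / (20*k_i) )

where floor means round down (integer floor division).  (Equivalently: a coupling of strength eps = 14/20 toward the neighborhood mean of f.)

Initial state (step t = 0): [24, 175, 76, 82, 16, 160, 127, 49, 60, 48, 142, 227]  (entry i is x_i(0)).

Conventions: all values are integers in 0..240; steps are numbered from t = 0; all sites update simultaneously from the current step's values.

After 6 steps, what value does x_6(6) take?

Answer: x_6(6) = 74

Derivation:
t=0: [24, 175, 76, 82, 16, 160, 127, 49, 60, 48, 142, 227]
t=1: [132, 111, 119, 127, 122, 87, 137, 101, 110, 152, 127, 121]
t=2: [115, 132, 99, 85, 137, 168, 107, 165, 117, 88, 74, 130]
t=3: [123, 81, 139, 185, 121, 56, 172, 50, 131, 199, 206, 81]
t=4: [158, 187, 80, 109, 106, 133, 78, 194, 101, 105, 94, 187]
t=5: [95, 68, 165, 168, 159, 127, 213, 87, 165, 172, 188, 68]
t=6: [157, 205, 87, 35, 33, 85, 74, 184, 73, 39, 76, 205]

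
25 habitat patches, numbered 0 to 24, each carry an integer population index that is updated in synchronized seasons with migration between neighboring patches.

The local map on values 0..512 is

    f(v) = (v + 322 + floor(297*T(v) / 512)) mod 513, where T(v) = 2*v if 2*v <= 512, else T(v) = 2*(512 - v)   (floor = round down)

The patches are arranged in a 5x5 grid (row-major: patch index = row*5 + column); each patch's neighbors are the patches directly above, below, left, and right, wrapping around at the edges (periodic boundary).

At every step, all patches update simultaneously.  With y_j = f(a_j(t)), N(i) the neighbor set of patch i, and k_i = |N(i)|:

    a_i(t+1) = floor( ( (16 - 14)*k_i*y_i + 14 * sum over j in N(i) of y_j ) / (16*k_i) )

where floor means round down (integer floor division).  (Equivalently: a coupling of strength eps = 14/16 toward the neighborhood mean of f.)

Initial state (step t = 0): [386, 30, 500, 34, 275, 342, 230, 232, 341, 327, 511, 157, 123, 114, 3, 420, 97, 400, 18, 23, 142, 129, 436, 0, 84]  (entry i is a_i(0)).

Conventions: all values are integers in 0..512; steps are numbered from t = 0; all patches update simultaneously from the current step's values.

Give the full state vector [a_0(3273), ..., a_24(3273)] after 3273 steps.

Simulating step by step:
t=0: [386, 30, 500, 34, 275, 342, 230, 232, 341, 327, 511, 157, 123, 114, 3, 420, 97, 400, 18, 23, 142, 129, 436, 0, 84]
t=1: [306, 279, 351, 344, 392, 331, 298, 268, 286, 346, 293, 175, 195, 249, 280, 222, 200, 213, 282, 380, 291, 197, 275, 388, 317]
t=2: [351, 326, 354, 345, 348, 352, 318, 326, 350, 350, 303, 281, 282, 328, 349, 319, 244, 293, 328, 339, 312, 316, 304, 351, 345]
t=3: [348, 349, 349, 346, 346, 349, 350, 350, 347, 346, 350, 350, 353, 350, 349, 348, 351, 350, 350, 348, 349, 348, 350, 349, 348]
t=4: [347, 346, 346, 347, 347, 346, 346, 346, 346, 347, 346, 346, 346, 346, 346, 346, 346, 346, 346, 346, 347, 346, 346, 346, 347]
t=5: [347, 347, 347, 347, 347, 347, 347, 347, 347, 347, 347, 347, 347, 347, 347, 347, 347, 347, 347, 347, 347, 347, 347, 347, 347]
t=6: [347, 347, 347, 347, 347, 347, 347, 347, 347, 347, 347, 347, 347, 347, 347, 347, 347, 347, 347, 347, 347, 347, 347, 347, 347]

Answer: [347, 347, 347, 347, 347, 347, 347, 347, 347, 347, 347, 347, 347, 347, 347, 347, 347, 347, 347, 347, 347, 347, 347, 347, 347]
Key observation: The state at step 5, [347, 347, 347, 347, 347, 347, 347, 347, 347, 347, 347, 347, 347, 347, 347, 347, 347, 347, 347, 347, 347, 347, 347, 347, 347], reappears at step 6: the system is in a cycle of period 1 from step 5 on.  Therefore the state at step 3273 equals the state at step 5 + ((3273 - 5) mod 1) = 5, which is [347, 347, 347, 347, 347, 347, 347, 347, 347, 347, 347, 347, 347, 347, 347, 347, 347, 347, 347, 347, 347, 347, 347, 347, 347].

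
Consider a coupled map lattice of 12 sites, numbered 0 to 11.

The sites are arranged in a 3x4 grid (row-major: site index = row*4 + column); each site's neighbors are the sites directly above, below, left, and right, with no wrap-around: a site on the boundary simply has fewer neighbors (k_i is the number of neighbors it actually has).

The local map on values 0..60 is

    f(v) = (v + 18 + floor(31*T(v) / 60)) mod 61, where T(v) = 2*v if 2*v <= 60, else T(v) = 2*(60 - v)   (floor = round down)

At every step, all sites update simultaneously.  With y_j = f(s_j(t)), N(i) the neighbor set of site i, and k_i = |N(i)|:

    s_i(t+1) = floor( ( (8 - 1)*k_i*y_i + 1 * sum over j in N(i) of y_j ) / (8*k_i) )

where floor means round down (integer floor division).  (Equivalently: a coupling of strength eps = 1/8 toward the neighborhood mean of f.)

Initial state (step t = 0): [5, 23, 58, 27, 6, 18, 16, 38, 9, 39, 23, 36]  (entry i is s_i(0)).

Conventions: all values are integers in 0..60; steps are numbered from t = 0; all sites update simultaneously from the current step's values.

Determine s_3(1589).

Answer: s_3(1589) = 17
Key observation: The state at step 5, [53, 20, 18, 17, 52, 53, 54, 18, 53, 20, 18, 17], reappears at step 7: the system is in a cycle of period 2 from step 5 on.  Therefore the state at step 1589 equals the state at step 5 + ((1589 - 5) mod 2) = 5, which is [53, 20, 18, 17, 52, 53, 54, 18, 53, 20, 18, 17].

Derivation:
t=0: [5, 23, 58, 27, 6, 18, 16, 38, 9, 39, 23, 36]
t=1: [26, 6, 17, 11, 31, 50, 46, 18, 34, 18, 6, 16]
t=2: [10, 29, 49, 41, 16, 18, 19, 51, 19, 49, 31, 49]
t=3: [37, 17, 18, 17, 49, 51, 52, 18, 53, 20, 18, 17]
t=4: [19, 49, 52, 52, 17, 19, 20, 52, 19, 54, 52, 52]
t=5: [53, 20, 18, 17, 52, 53, 54, 18, 53, 20, 18, 17]
t=6: [19, 54, 52, 52, 17, 19, 20, 52, 19, 54, 52, 52]
t=7: [53, 20, 18, 17, 52, 53, 54, 18, 53, 20, 18, 17]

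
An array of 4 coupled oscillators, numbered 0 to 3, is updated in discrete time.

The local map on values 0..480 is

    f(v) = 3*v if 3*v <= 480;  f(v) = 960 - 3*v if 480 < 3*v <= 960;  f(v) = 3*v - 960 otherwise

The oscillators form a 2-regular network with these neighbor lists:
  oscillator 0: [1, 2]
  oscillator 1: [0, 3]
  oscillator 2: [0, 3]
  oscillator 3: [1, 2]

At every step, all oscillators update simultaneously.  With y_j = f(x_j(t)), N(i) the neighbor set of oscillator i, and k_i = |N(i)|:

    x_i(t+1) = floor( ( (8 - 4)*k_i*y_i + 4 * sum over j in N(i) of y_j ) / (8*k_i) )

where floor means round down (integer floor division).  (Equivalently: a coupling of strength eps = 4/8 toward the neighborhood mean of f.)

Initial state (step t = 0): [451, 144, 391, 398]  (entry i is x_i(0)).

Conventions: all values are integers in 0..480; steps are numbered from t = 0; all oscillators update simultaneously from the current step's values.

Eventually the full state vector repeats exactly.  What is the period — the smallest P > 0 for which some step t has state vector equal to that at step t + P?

Simulating step by step:
t=0: [451, 144, 391, 398]
t=1: [357, 372, 263, 278]
t=2: [137, 137, 144, 144]
t=3: [416, 416, 426, 426]
t=4: [295, 295, 310, 310]
t=5: [63, 63, 41, 41]
t=6: [172, 172, 139, 139]
t=7: [437, 437, 423, 423]
t=8: [340, 340, 319, 319]
t=9: [45, 45, 17, 17]
t=10: [114, 114, 72, 72]
t=11: [310, 310, 247, 247]
t=12: [77, 77, 171, 171]
t=13: [285, 285, 393, 393]
t=14: [133, 133, 190, 190]
t=15: [396, 396, 392, 392]
t=16: [225, 225, 219, 219]
t=17: [289, 289, 298, 298]
t=18: [86, 86, 72, 72]
t=19: [247, 247, 226, 226]
t=20: [234, 234, 266, 266]
t=21: [234, 234, 186, 186]
t=22: [294, 294, 366, 366]
t=23: [93, 93, 123, 123]
t=24: [301, 301, 346, 346]
t=25: [62, 62, 72, 72]
t=26: [193, 193, 208, 208]
t=27: [369, 369, 347, 347]
t=28: [130, 130, 97, 97]
t=29: [365, 365, 315, 315]
t=30: [105, 105, 45, 45]
t=31: [270, 270, 180, 180]
t=32: [217, 217, 352, 352]
t=33: [255, 255, 149, 149]
t=34: [258, 258, 384, 384]
t=35: [187, 187, 190, 190]
t=36: [396, 396, 392, 392]

Answer: 21
Key observation: The state at step 15, [396, 396, 392, 392], reappears at step 36 — and no state repeats earlier — so the cycle the system enters has period 21.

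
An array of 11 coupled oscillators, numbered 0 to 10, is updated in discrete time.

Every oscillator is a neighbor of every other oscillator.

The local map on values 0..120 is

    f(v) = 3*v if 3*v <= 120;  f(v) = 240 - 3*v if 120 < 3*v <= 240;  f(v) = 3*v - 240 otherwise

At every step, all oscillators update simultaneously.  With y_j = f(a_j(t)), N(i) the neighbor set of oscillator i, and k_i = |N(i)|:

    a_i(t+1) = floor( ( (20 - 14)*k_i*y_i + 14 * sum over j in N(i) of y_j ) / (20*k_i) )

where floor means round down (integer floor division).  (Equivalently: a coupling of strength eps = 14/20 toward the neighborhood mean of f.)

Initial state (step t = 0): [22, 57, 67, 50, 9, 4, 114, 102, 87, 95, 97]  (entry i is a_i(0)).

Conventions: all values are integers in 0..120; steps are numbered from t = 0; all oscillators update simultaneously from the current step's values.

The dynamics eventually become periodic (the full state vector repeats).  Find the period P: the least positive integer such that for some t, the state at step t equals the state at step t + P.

Answer: 4
Key observation: The state at step 9, [69, 69, 69, 69, 69, 69, 69, 69, 69, 69, 69], reappears at step 13 — and no state repeats earlier — so the cycle the system enters has period 4.

Derivation:
t=0: [22, 57, 67, 50, 9, 4, 114, 102, 87, 95, 97]
t=1: [56, 57, 50, 61, 47, 43, 64, 56, 45, 51, 52]
t=2: [79, 78, 83, 75, 85, 88, 73, 79, 86, 82, 81]
t=3: [9, 9, 10, 12, 12, 14, 13, 9, 12, 9, 9]
t=4: [30, 30, 31, 33, 33, 34, 33, 30, 33, 30, 30]
t=5: [93, 93, 94, 95, 95, 96, 95, 93, 95, 93, 93]
t=6: [41, 41, 42, 42, 42, 43, 42, 41, 42, 41, 41]
t=7: [115, 115, 114, 114, 114, 114, 114, 115, 114, 115, 115]
t=8: [103, 103, 103, 103, 103, 103, 103, 103, 103, 103, 103]
t=9: [69, 69, 69, 69, 69, 69, 69, 69, 69, 69, 69]
t=10: [33, 33, 33, 33, 33, 33, 33, 33, 33, 33, 33]
t=11: [99, 99, 99, 99, 99, 99, 99, 99, 99, 99, 99]
t=12: [57, 57, 57, 57, 57, 57, 57, 57, 57, 57, 57]
t=13: [69, 69, 69, 69, 69, 69, 69, 69, 69, 69, 69]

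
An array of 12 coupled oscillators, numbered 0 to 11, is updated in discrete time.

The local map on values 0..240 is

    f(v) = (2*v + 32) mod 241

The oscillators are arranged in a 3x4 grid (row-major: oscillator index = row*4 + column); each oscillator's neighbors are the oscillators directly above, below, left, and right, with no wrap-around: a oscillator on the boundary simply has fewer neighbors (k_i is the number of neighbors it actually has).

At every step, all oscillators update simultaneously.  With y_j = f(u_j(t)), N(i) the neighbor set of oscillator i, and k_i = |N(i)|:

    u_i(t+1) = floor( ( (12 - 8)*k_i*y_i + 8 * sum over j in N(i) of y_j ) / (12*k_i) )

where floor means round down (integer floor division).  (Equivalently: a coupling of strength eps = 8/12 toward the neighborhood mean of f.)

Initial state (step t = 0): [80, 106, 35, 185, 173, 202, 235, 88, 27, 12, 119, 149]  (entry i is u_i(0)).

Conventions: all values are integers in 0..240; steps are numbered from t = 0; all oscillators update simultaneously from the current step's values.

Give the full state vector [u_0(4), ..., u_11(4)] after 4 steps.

Answer: [116, 102, 150, 173, 112, 88, 79, 94, 108, 52, 51, 61]

Derivation:
t=0: [80, 106, 35, 185, 173, 202, 235, 88, 27, 12, 119, 149]
t=1: [110, 109, 74, 157, 150, 101, 95, 129, 93, 87, 46, 108]
t=2: [37, 97, 134, 111, 133, 166, 171, 90, 171, 196, 138, 60]
t=3: [129, 139, 102, 94, 99, 140, 121, 136, 124, 132, 126, 143]
t=4: [116, 102, 150, 173, 112, 88, 79, 94, 108, 52, 51, 61]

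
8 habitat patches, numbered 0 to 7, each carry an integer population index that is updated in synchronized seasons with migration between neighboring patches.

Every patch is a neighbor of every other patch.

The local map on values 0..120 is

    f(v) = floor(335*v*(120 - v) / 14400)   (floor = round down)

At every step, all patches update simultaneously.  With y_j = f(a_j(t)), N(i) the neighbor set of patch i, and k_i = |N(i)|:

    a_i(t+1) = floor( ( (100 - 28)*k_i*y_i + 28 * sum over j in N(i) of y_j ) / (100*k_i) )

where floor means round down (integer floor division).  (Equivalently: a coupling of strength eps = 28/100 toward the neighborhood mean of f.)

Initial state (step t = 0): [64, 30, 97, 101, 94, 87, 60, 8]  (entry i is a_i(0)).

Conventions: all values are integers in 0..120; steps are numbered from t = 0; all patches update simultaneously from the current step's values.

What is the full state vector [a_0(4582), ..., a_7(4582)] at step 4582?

Answer: [77, 77, 77, 77, 77, 77, 77, 77]
Key observation: The state at step 6, [77, 77, 77, 77, 77, 77, 77, 77], reappears at step 7: the system is in a cycle of period 1 from step 6 on.  Therefore the state at step 4582 equals the state at step 6 + ((4582 - 6) mod 1) = 6, which is [77, 77, 77, 77, 77, 77, 77, 77].

Derivation:
t=0: [64, 30, 97, 101, 94, 87, 60, 8]
t=1: [75, 60, 53, 48, 56, 63, 75, 32]
t=2: [78, 81, 81, 79, 81, 81, 78, 69]
t=3: [75, 73, 73, 75, 73, 73, 75, 79]
t=4: [78, 78, 78, 78, 78, 78, 78, 76]
t=5: [76, 76, 76, 76, 76, 76, 76, 76]
t=6: [77, 77, 77, 77, 77, 77, 77, 77]
t=7: [77, 77, 77, 77, 77, 77, 77, 77]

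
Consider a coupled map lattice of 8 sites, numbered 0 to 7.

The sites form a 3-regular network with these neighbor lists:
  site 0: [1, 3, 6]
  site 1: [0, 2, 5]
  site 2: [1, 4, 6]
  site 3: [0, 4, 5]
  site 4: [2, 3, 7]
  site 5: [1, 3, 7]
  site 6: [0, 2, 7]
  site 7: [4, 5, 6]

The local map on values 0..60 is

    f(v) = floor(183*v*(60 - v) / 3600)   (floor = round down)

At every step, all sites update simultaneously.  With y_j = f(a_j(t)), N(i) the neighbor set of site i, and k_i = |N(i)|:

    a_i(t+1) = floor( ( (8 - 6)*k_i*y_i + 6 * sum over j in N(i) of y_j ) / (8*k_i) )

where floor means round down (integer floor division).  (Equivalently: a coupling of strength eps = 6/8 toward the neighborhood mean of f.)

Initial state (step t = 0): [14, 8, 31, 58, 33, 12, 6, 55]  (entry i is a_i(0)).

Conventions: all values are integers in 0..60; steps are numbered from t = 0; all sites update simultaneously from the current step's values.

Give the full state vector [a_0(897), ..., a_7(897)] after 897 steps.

Simulating step by step:
t=0: [14, 8, 31, 58, 33, 12, 6, 55]
t=1: [18, 31, 31, 27, 27, 17, 26, 25]
t=2: [43, 41, 44, 41, 44, 42, 42, 42]
t=3: [38, 37, 36, 37, 36, 38, 37, 37]
t=4: [42, 42, 43, 42, 43, 42, 42, 42]
t=5: [38, 37, 37, 37, 37, 38, 37, 37]
t=6: [42, 42, 43, 42, 43, 42, 42, 42]

Answer: [38, 37, 37, 37, 37, 38, 37, 37]
Key observation: The state at step 4, [42, 42, 43, 42, 43, 42, 42, 42], reappears at step 6: the system is in a cycle of period 2 from step 4 on.  Therefore the state at step 897 equals the state at step 4 + ((897 - 4) mod 2) = 5, which is [38, 37, 37, 37, 37, 38, 37, 37].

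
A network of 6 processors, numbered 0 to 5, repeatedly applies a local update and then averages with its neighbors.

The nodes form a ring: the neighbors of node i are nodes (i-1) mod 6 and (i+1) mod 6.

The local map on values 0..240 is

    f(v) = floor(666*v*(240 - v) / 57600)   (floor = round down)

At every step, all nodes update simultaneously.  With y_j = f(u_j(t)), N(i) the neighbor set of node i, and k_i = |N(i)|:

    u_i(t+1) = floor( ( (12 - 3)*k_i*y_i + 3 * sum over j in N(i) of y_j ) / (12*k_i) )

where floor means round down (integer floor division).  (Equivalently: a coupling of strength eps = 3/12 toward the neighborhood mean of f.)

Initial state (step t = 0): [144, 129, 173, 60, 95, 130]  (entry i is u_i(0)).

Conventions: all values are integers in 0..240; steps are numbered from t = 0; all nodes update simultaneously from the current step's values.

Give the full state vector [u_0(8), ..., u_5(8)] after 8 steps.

Simulating step by step:
t=0: [144, 129, 173, 60, 95, 130]
t=1: [160, 160, 136, 129, 155, 163]
t=2: [147, 149, 161, 163, 152, 146]
t=3: [157, 155, 147, 146, 153, 157]
t=4: [150, 152, 157, 157, 153, 150]
t=5: [155, 153, 150, 150, 153, 155]
t=6: [152, 153, 155, 155, 153, 152]
t=7: [153, 153, 152, 152, 153, 153]
t=8: [153, 153, 153, 153, 153, 153]

Answer: [153, 153, 153, 153, 153, 153]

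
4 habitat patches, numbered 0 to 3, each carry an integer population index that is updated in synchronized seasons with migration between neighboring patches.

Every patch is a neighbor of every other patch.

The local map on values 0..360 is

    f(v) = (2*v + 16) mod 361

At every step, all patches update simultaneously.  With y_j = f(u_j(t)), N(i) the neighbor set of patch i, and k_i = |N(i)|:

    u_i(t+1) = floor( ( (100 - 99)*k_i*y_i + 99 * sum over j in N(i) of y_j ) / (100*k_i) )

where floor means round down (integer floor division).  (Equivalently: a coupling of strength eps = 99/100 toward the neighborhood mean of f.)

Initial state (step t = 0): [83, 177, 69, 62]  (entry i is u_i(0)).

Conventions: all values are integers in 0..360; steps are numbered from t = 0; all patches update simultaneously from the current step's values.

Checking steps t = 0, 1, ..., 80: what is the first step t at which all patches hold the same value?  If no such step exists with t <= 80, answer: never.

Simulating step by step:
t=0: [83, 177, 69, 62]  (not all equal)
t=1: [101, 157, 110, 115]  (not all equal)
t=2: [270, 234, 264, 261]  (not all equal)
t=3: [161, 184, 165, 167]  (not all equal)
t=4: [240, 341, 238, 236]  (not all equal)
t=5: [197, 133, 198, 200]  (not all equal)
t=6: [128, 53, 127, 126]  (not all equal)
t=7: [220, 268, 221, 221]  (not all equal)
t=8: [128, 97, 127, 127]  (not all equal)
t=9: [250, 270, 250, 250]  (not all equal)
t=10: [168, 155, 168, 168]  (not all equal)
t=11: [343, 351, 343, 343]  (not all equal)
t=12: [346, 341, 346, 346]  (not all equal)
t=13: [343, 346, 343, 343]  (not all equal)
t=14: [342, 341, 342, 342]  (not all equal)
t=15: [338, 338, 338, 338]  (all equal)

Answer: 15
Key observation: Synchronization is absorbing here: once all patches are equal they stay equal, and step 15 is the first all-equal step.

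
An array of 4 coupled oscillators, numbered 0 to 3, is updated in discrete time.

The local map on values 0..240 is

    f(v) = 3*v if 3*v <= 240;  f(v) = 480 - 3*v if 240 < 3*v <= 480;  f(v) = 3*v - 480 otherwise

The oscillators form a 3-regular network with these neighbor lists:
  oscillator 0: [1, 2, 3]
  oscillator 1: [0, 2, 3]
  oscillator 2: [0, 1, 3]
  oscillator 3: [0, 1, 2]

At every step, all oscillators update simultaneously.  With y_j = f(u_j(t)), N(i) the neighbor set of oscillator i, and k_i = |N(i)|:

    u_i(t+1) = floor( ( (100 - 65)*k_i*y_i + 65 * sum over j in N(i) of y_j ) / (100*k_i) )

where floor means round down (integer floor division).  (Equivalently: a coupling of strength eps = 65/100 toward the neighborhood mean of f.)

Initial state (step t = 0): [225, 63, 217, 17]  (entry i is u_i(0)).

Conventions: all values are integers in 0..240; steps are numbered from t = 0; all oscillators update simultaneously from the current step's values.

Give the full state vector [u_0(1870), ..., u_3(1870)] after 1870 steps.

Simulating step by step:
t=0: [225, 63, 217, 17]
t=1: [157, 156, 154, 138]
t=2: [23, 24, 25, 31]
t=3: [76, 76, 76, 79]
t=4: [229, 229, 229, 231]
t=5: [208, 208, 208, 209]
t=6: [144, 144, 144, 145]
t=7: [47, 47, 47, 46]
t=8: [140, 140, 140, 139]
t=9: [60, 60, 60, 61]
t=10: [180, 180, 180, 181]
t=11: [60, 60, 60, 61]

Answer: [180, 180, 180, 181]
Key observation: The state at step 9, [60, 60, 60, 61], reappears at step 11: the system is in a cycle of period 2 from step 9 on.  Therefore the state at step 1870 equals the state at step 9 + ((1870 - 9) mod 2) = 10, which is [180, 180, 180, 181].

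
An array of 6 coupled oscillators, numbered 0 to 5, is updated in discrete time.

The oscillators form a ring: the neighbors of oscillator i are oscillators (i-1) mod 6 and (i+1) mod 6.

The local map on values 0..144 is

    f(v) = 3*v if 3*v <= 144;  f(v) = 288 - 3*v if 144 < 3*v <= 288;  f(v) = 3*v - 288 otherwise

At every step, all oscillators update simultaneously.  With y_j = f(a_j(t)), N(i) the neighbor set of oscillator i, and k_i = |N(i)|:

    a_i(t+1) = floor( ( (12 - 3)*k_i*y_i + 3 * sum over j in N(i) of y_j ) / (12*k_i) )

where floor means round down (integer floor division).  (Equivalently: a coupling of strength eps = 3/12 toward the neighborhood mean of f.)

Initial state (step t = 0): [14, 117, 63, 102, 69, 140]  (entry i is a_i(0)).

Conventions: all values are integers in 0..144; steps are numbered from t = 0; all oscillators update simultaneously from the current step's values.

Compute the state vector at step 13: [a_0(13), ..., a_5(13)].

Answer: [55, 59, 93, 59, 55, 37]

Derivation:
t=0: [14, 117, 63, 102, 69, 140]
t=1: [55, 64, 84, 36, 79, 114]
t=2: [111, 91, 52, 91, 58, 62]
t=3: [48, 33, 102, 42, 100, 96]
t=4: [120, 94, 41, 98, 24, 19]
t=5: [61, 28, 93, 28, 61, 60]
t=6: [102, 77, 27, 77, 102, 107]
t=7: [24, 55, 75, 55, 24, 29]
t=8: [80, 109, 78, 109, 80, 83]
t=9: [45, 42, 50, 42, 45, 41]
t=10: [132, 128, 135, 128, 132, 126]
t=11: [104, 100, 111, 100, 104, 94]
t=12: [20, 17, 36, 17, 20, 10]
t=13: [55, 59, 93, 59, 55, 37]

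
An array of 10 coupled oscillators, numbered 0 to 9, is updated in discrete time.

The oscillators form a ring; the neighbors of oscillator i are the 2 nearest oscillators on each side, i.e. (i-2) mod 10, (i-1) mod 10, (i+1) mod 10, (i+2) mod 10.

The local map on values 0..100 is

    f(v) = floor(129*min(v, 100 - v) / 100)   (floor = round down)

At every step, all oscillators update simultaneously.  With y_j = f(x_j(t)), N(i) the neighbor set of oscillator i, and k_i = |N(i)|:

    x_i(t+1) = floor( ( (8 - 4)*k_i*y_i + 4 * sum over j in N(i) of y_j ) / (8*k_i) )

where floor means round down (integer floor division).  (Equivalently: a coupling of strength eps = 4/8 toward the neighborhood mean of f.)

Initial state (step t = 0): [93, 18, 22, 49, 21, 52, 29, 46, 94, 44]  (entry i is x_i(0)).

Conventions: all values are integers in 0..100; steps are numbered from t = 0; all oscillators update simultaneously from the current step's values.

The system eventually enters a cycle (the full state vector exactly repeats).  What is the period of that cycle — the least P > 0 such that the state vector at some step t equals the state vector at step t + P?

Answer: 4
Key observation: The state at step 10, [63, 63, 63, 62, 60, 60, 60, 62, 63, 63], reappears at step 14 — and no state repeats earlier — so the cycle the system enters has period 4.

Derivation:
t=0: [93, 18, 22, 49, 21, 52, 29, 46, 94, 44]
t=1: [18, 31, 29, 48, 37, 53, 37, 49, 23, 40]
t=2: [31, 41, 39, 53, 49, 57, 48, 54, 37, 44]
t=3: [45, 51, 51, 57, 59, 57, 58, 56, 50, 52]
t=4: [60, 61, 60, 56, 54, 54, 55, 57, 60, 60]
t=5: [50, 51, 52, 55, 57, 58, 57, 54, 52, 51]
t=6: [63, 62, 60, 58, 56, 55, 56, 58, 60, 62]
t=7: [48, 49, 51, 53, 55, 56, 55, 53, 51, 49]
t=8: [62, 62, 61, 60, 58, 57, 58, 60, 61, 62]
t=9: [49, 49, 50, 51, 53, 53, 53, 51, 50, 49]
t=10: [63, 63, 63, 62, 60, 60, 60, 62, 63, 63]
t=11: [47, 47, 47, 49, 50, 50, 50, 49, 47, 47]
t=12: [60, 60, 60, 62, 63, 63, 63, 62, 60, 60]
t=13: [51, 50, 50, 49, 47, 47, 47, 49, 50, 50]
t=14: [63, 63, 63, 62, 60, 60, 60, 62, 63, 63]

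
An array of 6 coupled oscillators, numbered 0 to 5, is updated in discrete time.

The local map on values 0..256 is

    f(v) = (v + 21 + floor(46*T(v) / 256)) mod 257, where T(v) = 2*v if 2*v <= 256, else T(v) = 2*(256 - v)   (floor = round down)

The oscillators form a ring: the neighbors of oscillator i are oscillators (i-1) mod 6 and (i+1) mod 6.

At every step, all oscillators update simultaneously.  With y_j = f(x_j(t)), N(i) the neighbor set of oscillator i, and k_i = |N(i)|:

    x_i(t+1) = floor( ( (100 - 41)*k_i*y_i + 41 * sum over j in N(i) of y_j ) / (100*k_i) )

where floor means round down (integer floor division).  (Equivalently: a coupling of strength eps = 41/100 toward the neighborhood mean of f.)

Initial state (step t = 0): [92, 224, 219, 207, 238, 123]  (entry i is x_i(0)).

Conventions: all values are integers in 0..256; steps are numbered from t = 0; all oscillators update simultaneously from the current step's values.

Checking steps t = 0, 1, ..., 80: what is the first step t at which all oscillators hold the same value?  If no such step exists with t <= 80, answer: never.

Simulating step by step:
t=0: [92, 224, 219, 207, 238, 123]  (not all equal)
t=1: [177, 232, 251, 198, 93, 142]  (not all equal)
t=2: [175, 51, 59, 174, 177, 196]  (not all equal)
t=3: [199, 119, 123, 199, 228, 232]  (not all equal)
t=4: [179, 195, 197, 180, 51, 51]  (not all equal)
t=5: [200, 235, 236, 201, 118, 118]  (not all equal)
t=6: [180, 54, 54, 180, 193, 193]  (not all equal)
t=7: [202, 121, 121, 202, 234, 234]  (not all equal)
t=8: [181, 196, 196, 181, 53, 53]  (not all equal)
t=9: [202, 235, 235, 202, 120, 120]  (not all equal)
t=10: [181, 54, 54, 181, 195, 195]  (not all equal)
t=11: [202, 121, 121, 202, 235, 235]  (not all equal)
t=12: [181, 196, 196, 181, 54, 54]  (not all equal)
t=13: [202, 235, 235, 202, 121, 121]  (not all equal)
t=14: [181, 54, 54, 181, 196, 196]  (not all equal)
t=15: [202, 121, 121, 202, 235, 235]  (not all equal)

Answer: never
Key observation: The state at step 11 reappears at step 15 — the system is in a cycle of period 4 from step 11 on.  No step 0..15 is synchronized, and the cycle repeats forever, so no step up to 80 (or ever) has all oscillators equal.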